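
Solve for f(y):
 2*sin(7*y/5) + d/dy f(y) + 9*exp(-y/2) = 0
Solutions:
 f(y) = C1 + 10*cos(7*y/5)/7 + 18*exp(-y/2)


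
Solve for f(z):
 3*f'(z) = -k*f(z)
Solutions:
 f(z) = C1*exp(-k*z/3)


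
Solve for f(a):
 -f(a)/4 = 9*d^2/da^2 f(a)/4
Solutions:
 f(a) = C1*sin(a/3) + C2*cos(a/3)


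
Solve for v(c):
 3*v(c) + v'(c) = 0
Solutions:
 v(c) = C1*exp(-3*c)


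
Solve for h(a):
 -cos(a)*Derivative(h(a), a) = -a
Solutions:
 h(a) = C1 + Integral(a/cos(a), a)


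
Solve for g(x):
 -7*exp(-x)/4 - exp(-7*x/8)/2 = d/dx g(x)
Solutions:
 g(x) = C1 + 7*exp(-x)/4 + 4*exp(-7*x/8)/7


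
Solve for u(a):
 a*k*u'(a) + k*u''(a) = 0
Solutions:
 u(a) = C1 + C2*erf(sqrt(2)*a/2)


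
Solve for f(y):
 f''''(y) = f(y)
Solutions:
 f(y) = C1*exp(-y) + C2*exp(y) + C3*sin(y) + C4*cos(y)


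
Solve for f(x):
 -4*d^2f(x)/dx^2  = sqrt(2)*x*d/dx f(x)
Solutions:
 f(x) = C1 + C2*erf(2^(3/4)*x/4)


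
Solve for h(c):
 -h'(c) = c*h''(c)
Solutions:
 h(c) = C1 + C2*log(c)


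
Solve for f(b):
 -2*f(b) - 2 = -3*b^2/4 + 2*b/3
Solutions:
 f(b) = 3*b^2/8 - b/3 - 1


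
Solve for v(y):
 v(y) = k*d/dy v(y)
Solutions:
 v(y) = C1*exp(y/k)


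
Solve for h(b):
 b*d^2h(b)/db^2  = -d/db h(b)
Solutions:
 h(b) = C1 + C2*log(b)


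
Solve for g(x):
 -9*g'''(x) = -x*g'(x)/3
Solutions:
 g(x) = C1 + Integral(C2*airyai(x/3) + C3*airybi(x/3), x)


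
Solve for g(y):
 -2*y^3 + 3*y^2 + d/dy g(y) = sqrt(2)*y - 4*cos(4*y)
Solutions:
 g(y) = C1 + y^4/2 - y^3 + sqrt(2)*y^2/2 - sin(4*y)


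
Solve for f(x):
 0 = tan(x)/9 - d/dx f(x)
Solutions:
 f(x) = C1 - log(cos(x))/9


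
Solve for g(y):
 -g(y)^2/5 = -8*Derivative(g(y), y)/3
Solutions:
 g(y) = -40/(C1 + 3*y)


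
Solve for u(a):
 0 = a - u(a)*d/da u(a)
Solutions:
 u(a) = -sqrt(C1 + a^2)
 u(a) = sqrt(C1 + a^2)


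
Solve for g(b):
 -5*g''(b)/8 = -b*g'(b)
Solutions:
 g(b) = C1 + C2*erfi(2*sqrt(5)*b/5)


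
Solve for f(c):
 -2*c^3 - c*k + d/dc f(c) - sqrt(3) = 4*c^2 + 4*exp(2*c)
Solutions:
 f(c) = C1 + c^4/2 + 4*c^3/3 + c^2*k/2 + sqrt(3)*c + 2*exp(2*c)


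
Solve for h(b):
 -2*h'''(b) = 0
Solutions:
 h(b) = C1 + C2*b + C3*b^2


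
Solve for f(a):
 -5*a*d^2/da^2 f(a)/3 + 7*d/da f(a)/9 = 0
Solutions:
 f(a) = C1 + C2*a^(22/15)


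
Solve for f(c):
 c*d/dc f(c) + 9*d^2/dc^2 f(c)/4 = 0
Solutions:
 f(c) = C1 + C2*erf(sqrt(2)*c/3)


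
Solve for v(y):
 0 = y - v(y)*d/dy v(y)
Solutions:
 v(y) = -sqrt(C1 + y^2)
 v(y) = sqrt(C1 + y^2)


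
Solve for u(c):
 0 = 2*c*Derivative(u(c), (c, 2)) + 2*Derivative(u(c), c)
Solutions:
 u(c) = C1 + C2*log(c)


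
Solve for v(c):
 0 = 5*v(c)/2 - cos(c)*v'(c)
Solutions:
 v(c) = C1*(sin(c) + 1)^(5/4)/(sin(c) - 1)^(5/4)


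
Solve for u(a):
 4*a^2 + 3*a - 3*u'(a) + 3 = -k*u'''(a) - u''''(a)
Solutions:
 u(a) = C1 + C2*exp(-a*(k^2/(k^3 + sqrt(-4*k^6 + (2*k^3 - 81)^2)/2 - 81/2)^(1/3) + k + (k^3 + sqrt(-4*k^6 + (2*k^3 - 81)^2)/2 - 81/2)^(1/3))/3) + C3*exp(a*(-4*k^2/((-1 + sqrt(3)*I)*(k^3 + sqrt(-4*k^6 + (2*k^3 - 81)^2)/2 - 81/2)^(1/3)) - 2*k + (k^3 + sqrt(-4*k^6 + (2*k^3 - 81)^2)/2 - 81/2)^(1/3) - sqrt(3)*I*(k^3 + sqrt(-4*k^6 + (2*k^3 - 81)^2)/2 - 81/2)^(1/3))/6) + C4*exp(a*(4*k^2/((1 + sqrt(3)*I)*(k^3 + sqrt(-4*k^6 + (2*k^3 - 81)^2)/2 - 81/2)^(1/3)) - 2*k + (k^3 + sqrt(-4*k^6 + (2*k^3 - 81)^2)/2 - 81/2)^(1/3) + sqrt(3)*I*(k^3 + sqrt(-4*k^6 + (2*k^3 - 81)^2)/2 - 81/2)^(1/3))/6) + 4*a^3/9 + a^2/2 + 8*a*k/9 + a


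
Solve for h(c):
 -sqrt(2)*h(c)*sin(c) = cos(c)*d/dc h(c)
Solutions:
 h(c) = C1*cos(c)^(sqrt(2))


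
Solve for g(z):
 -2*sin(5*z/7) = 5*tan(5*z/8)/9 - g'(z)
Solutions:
 g(z) = C1 - 8*log(cos(5*z/8))/9 - 14*cos(5*z/7)/5


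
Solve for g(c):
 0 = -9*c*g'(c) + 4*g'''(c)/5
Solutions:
 g(c) = C1 + Integral(C2*airyai(90^(1/3)*c/2) + C3*airybi(90^(1/3)*c/2), c)


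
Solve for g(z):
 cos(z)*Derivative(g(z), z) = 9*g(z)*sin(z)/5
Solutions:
 g(z) = C1/cos(z)^(9/5)


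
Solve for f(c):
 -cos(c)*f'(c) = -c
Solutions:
 f(c) = C1 + Integral(c/cos(c), c)


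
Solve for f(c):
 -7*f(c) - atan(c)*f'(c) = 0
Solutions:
 f(c) = C1*exp(-7*Integral(1/atan(c), c))


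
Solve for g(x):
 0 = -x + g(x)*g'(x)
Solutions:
 g(x) = -sqrt(C1 + x^2)
 g(x) = sqrt(C1 + x^2)


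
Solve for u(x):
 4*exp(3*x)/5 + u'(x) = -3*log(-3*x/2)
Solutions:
 u(x) = C1 - 3*x*log(-x) + 3*x*(-log(3) + log(2) + 1) - 4*exp(3*x)/15


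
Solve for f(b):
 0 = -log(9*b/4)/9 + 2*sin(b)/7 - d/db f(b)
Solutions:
 f(b) = C1 - b*log(b)/9 - 2*b*log(3)/9 + b/9 + 2*b*log(2)/9 - 2*cos(b)/7


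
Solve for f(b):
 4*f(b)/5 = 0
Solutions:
 f(b) = 0


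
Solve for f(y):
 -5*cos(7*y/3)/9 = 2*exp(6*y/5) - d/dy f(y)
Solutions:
 f(y) = C1 + 5*exp(6*y/5)/3 + 5*sin(7*y/3)/21


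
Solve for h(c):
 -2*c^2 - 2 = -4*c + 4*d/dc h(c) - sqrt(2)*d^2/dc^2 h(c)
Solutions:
 h(c) = C1 + C2*exp(2*sqrt(2)*c) - c^3/6 - sqrt(2)*c^2/8 + c^2/2 - 5*c/8 + sqrt(2)*c/4


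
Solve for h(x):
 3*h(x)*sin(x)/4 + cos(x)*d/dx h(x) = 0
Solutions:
 h(x) = C1*cos(x)^(3/4)


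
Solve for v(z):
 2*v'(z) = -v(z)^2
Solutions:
 v(z) = 2/(C1 + z)


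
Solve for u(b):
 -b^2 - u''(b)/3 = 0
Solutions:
 u(b) = C1 + C2*b - b^4/4


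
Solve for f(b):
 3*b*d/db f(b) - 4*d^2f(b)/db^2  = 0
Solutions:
 f(b) = C1 + C2*erfi(sqrt(6)*b/4)


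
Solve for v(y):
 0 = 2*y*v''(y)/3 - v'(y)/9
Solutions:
 v(y) = C1 + C2*y^(7/6)


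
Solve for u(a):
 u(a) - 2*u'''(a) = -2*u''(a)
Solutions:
 u(a) = C1*exp(a*(-2^(1/3)*(3*sqrt(105) + 31)^(1/3) - 2*2^(2/3)/(3*sqrt(105) + 31)^(1/3) + 4)/12)*sin(2^(1/3)*sqrt(3)*a*(-(3*sqrt(105) + 31)^(1/3) + 2*2^(1/3)/(3*sqrt(105) + 31)^(1/3))/12) + C2*exp(a*(-2^(1/3)*(3*sqrt(105) + 31)^(1/3) - 2*2^(2/3)/(3*sqrt(105) + 31)^(1/3) + 4)/12)*cos(2^(1/3)*sqrt(3)*a*(-(3*sqrt(105) + 31)^(1/3) + 2*2^(1/3)/(3*sqrt(105) + 31)^(1/3))/12) + C3*exp(a*(2*2^(2/3)/(3*sqrt(105) + 31)^(1/3) + 2 + 2^(1/3)*(3*sqrt(105) + 31)^(1/3))/6)


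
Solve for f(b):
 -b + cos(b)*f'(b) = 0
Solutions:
 f(b) = C1 + Integral(b/cos(b), b)


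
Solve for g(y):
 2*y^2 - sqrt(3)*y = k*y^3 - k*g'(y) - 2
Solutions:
 g(y) = C1 + y^4/4 - 2*y^3/(3*k) + sqrt(3)*y^2/(2*k) - 2*y/k


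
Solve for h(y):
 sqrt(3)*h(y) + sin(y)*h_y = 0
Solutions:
 h(y) = C1*(cos(y) + 1)^(sqrt(3)/2)/(cos(y) - 1)^(sqrt(3)/2)


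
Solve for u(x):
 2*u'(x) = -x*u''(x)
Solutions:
 u(x) = C1 + C2/x


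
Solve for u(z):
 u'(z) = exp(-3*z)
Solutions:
 u(z) = C1 - exp(-3*z)/3


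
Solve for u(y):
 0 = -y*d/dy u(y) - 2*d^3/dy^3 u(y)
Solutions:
 u(y) = C1 + Integral(C2*airyai(-2^(2/3)*y/2) + C3*airybi(-2^(2/3)*y/2), y)


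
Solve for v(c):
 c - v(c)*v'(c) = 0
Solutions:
 v(c) = -sqrt(C1 + c^2)
 v(c) = sqrt(C1 + c^2)


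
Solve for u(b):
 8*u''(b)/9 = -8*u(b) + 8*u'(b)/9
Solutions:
 u(b) = (C1*sin(sqrt(35)*b/2) + C2*cos(sqrt(35)*b/2))*exp(b/2)


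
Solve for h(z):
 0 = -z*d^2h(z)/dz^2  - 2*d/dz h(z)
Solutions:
 h(z) = C1 + C2/z


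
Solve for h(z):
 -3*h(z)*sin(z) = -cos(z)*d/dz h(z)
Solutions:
 h(z) = C1/cos(z)^3


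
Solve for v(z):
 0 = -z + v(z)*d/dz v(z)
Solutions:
 v(z) = -sqrt(C1 + z^2)
 v(z) = sqrt(C1 + z^2)


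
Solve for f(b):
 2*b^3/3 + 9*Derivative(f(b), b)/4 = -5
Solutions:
 f(b) = C1 - 2*b^4/27 - 20*b/9


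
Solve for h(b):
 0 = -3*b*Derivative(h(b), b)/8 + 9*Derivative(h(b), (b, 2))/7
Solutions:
 h(b) = C1 + C2*erfi(sqrt(21)*b/12)


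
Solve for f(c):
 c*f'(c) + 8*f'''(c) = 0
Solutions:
 f(c) = C1 + Integral(C2*airyai(-c/2) + C3*airybi(-c/2), c)


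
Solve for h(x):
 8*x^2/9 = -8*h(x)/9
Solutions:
 h(x) = -x^2


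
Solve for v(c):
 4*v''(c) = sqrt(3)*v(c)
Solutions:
 v(c) = C1*exp(-3^(1/4)*c/2) + C2*exp(3^(1/4)*c/2)


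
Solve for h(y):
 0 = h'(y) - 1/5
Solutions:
 h(y) = C1 + y/5


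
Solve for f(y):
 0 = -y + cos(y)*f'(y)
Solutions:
 f(y) = C1 + Integral(y/cos(y), y)


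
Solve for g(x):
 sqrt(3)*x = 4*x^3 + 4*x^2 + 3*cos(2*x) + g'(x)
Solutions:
 g(x) = C1 - x^4 - 4*x^3/3 + sqrt(3)*x^2/2 - 3*sin(2*x)/2


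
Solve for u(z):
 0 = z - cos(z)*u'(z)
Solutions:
 u(z) = C1 + Integral(z/cos(z), z)


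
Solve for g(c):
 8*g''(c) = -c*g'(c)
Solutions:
 g(c) = C1 + C2*erf(c/4)


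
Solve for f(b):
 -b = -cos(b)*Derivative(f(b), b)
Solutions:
 f(b) = C1 + Integral(b/cos(b), b)


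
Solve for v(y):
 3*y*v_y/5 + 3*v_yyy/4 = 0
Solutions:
 v(y) = C1 + Integral(C2*airyai(-10^(2/3)*y/5) + C3*airybi(-10^(2/3)*y/5), y)


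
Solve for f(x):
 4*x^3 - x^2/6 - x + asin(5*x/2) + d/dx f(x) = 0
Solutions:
 f(x) = C1 - x^4 + x^3/18 + x^2/2 - x*asin(5*x/2) - sqrt(4 - 25*x^2)/5


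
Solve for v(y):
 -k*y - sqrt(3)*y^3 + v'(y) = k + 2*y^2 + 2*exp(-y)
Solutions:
 v(y) = C1 + k*y^2/2 + k*y + sqrt(3)*y^4/4 + 2*y^3/3 - 2*exp(-y)


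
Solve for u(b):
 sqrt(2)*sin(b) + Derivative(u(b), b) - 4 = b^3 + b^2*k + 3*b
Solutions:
 u(b) = C1 + b^4/4 + b^3*k/3 + 3*b^2/2 + 4*b + sqrt(2)*cos(b)


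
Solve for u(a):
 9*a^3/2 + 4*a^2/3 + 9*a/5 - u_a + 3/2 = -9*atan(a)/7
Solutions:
 u(a) = C1 + 9*a^4/8 + 4*a^3/9 + 9*a^2/10 + 9*a*atan(a)/7 + 3*a/2 - 9*log(a^2 + 1)/14


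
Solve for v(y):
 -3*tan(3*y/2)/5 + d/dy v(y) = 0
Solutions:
 v(y) = C1 - 2*log(cos(3*y/2))/5


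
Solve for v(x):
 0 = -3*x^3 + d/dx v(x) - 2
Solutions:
 v(x) = C1 + 3*x^4/4 + 2*x


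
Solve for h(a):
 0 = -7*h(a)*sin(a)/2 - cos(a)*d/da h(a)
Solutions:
 h(a) = C1*cos(a)^(7/2)


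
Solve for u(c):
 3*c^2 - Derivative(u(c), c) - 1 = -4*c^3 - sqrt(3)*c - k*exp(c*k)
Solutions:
 u(c) = C1 + c^4 + c^3 + sqrt(3)*c^2/2 - c + exp(c*k)


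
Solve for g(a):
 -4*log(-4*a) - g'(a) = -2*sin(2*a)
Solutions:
 g(a) = C1 - 4*a*log(-a) - 8*a*log(2) + 4*a - cos(2*a)


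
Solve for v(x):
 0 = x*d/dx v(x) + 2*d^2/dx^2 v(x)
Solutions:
 v(x) = C1 + C2*erf(x/2)


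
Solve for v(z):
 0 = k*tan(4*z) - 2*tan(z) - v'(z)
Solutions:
 v(z) = C1 - k*log(cos(4*z))/4 + 2*log(cos(z))


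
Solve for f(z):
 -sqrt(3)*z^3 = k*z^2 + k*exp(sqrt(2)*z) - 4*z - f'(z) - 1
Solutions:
 f(z) = C1 + k*z^3/3 + sqrt(2)*k*exp(sqrt(2)*z)/2 + sqrt(3)*z^4/4 - 2*z^2 - z


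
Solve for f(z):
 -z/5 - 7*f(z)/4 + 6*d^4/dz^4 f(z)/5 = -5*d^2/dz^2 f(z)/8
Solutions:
 f(z) = C1*exp(-sqrt(6)*z*sqrt(-25 + sqrt(14065))/24) + C2*exp(sqrt(6)*z*sqrt(-25 + sqrt(14065))/24) + C3*sin(sqrt(6)*z*sqrt(25 + sqrt(14065))/24) + C4*cos(sqrt(6)*z*sqrt(25 + sqrt(14065))/24) - 4*z/35


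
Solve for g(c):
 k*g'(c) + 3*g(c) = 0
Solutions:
 g(c) = C1*exp(-3*c/k)


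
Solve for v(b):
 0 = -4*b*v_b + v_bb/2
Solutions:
 v(b) = C1 + C2*erfi(2*b)


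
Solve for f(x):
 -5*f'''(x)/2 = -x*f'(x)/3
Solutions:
 f(x) = C1 + Integral(C2*airyai(15^(2/3)*2^(1/3)*x/15) + C3*airybi(15^(2/3)*2^(1/3)*x/15), x)


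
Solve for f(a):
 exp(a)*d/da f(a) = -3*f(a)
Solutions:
 f(a) = C1*exp(3*exp(-a))


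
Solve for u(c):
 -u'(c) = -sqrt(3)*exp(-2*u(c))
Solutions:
 u(c) = log(-sqrt(C1 + 2*sqrt(3)*c))
 u(c) = log(C1 + 2*sqrt(3)*c)/2


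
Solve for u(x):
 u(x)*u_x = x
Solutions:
 u(x) = -sqrt(C1 + x^2)
 u(x) = sqrt(C1 + x^2)


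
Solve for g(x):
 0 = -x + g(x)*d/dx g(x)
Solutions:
 g(x) = -sqrt(C1 + x^2)
 g(x) = sqrt(C1 + x^2)


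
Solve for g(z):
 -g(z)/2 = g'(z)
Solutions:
 g(z) = C1*exp(-z/2)


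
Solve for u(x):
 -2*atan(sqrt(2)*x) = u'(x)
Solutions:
 u(x) = C1 - 2*x*atan(sqrt(2)*x) + sqrt(2)*log(2*x^2 + 1)/2


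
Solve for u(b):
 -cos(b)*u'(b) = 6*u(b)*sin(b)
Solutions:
 u(b) = C1*cos(b)^6


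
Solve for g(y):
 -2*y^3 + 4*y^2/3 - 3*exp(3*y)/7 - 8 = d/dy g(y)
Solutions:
 g(y) = C1 - y^4/2 + 4*y^3/9 - 8*y - exp(3*y)/7


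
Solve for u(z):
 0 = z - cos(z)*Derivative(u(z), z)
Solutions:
 u(z) = C1 + Integral(z/cos(z), z)


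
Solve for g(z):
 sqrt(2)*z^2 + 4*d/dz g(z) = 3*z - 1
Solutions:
 g(z) = C1 - sqrt(2)*z^3/12 + 3*z^2/8 - z/4


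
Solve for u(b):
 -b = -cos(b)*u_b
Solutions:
 u(b) = C1 + Integral(b/cos(b), b)


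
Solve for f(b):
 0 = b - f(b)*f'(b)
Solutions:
 f(b) = -sqrt(C1 + b^2)
 f(b) = sqrt(C1 + b^2)


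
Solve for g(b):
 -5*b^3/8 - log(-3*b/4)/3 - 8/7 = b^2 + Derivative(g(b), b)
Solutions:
 g(b) = C1 - 5*b^4/32 - b^3/3 - b*log(-b)/3 + b*(-log(3) - 17/21 + 2*log(6)/3)


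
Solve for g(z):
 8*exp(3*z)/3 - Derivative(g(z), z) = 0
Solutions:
 g(z) = C1 + 8*exp(3*z)/9


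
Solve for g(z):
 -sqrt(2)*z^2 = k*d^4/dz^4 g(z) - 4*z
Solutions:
 g(z) = C1 + C2*z + C3*z^2 + C4*z^3 - sqrt(2)*z^6/(360*k) + z^5/(30*k)


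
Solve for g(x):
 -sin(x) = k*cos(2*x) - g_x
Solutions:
 g(x) = C1 + k*sin(2*x)/2 - cos(x)


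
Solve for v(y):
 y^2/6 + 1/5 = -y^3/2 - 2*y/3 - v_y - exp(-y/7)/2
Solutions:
 v(y) = C1 - y^4/8 - y^3/18 - y^2/3 - y/5 + 7*exp(-y/7)/2


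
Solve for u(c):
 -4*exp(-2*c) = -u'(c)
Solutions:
 u(c) = C1 - 2*exp(-2*c)


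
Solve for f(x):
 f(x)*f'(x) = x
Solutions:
 f(x) = -sqrt(C1 + x^2)
 f(x) = sqrt(C1 + x^2)


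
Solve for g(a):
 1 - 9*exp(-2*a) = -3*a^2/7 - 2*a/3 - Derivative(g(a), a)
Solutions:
 g(a) = C1 - a^3/7 - a^2/3 - a - 9*exp(-2*a)/2


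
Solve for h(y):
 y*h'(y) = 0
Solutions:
 h(y) = C1


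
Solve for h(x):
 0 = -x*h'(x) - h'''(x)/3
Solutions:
 h(x) = C1 + Integral(C2*airyai(-3^(1/3)*x) + C3*airybi(-3^(1/3)*x), x)


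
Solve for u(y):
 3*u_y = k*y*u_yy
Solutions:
 u(y) = C1 + y^(((re(k) + 3)*re(k) + im(k)^2)/(re(k)^2 + im(k)^2))*(C2*sin(3*log(y)*Abs(im(k))/(re(k)^2 + im(k)^2)) + C3*cos(3*log(y)*im(k)/(re(k)^2 + im(k)^2)))


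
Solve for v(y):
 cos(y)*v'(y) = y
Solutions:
 v(y) = C1 + Integral(y/cos(y), y)


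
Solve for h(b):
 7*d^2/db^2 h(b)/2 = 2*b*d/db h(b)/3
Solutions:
 h(b) = C1 + C2*erfi(sqrt(42)*b/21)


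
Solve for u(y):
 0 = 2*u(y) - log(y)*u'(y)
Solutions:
 u(y) = C1*exp(2*li(y))


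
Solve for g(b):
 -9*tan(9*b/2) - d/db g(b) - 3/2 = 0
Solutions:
 g(b) = C1 - 3*b/2 + 2*log(cos(9*b/2))


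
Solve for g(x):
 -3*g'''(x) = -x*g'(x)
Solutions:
 g(x) = C1 + Integral(C2*airyai(3^(2/3)*x/3) + C3*airybi(3^(2/3)*x/3), x)


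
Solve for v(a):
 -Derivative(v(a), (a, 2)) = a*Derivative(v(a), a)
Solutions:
 v(a) = C1 + C2*erf(sqrt(2)*a/2)


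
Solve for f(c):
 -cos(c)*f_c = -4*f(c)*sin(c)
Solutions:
 f(c) = C1/cos(c)^4


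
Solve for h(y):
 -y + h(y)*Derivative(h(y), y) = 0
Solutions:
 h(y) = -sqrt(C1 + y^2)
 h(y) = sqrt(C1 + y^2)


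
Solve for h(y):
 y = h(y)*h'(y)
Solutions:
 h(y) = -sqrt(C1 + y^2)
 h(y) = sqrt(C1 + y^2)


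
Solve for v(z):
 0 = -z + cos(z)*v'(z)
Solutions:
 v(z) = C1 + Integral(z/cos(z), z)


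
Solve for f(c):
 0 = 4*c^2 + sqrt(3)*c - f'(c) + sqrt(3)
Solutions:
 f(c) = C1 + 4*c^3/3 + sqrt(3)*c^2/2 + sqrt(3)*c


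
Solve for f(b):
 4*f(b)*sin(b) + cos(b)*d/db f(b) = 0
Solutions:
 f(b) = C1*cos(b)^4


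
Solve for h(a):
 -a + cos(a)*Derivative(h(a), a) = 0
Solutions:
 h(a) = C1 + Integral(a/cos(a), a)


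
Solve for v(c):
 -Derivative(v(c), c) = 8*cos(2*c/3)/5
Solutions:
 v(c) = C1 - 12*sin(2*c/3)/5


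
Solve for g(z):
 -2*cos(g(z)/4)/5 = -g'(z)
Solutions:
 -2*z/5 - 2*log(sin(g(z)/4) - 1) + 2*log(sin(g(z)/4) + 1) = C1


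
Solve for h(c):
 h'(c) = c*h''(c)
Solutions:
 h(c) = C1 + C2*c^2


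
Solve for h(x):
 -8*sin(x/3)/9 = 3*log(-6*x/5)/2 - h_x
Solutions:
 h(x) = C1 + 3*x*log(-x)/2 - 2*x*log(5) - 3*x/2 + x*log(30)/2 + x*log(6) - 8*cos(x/3)/3


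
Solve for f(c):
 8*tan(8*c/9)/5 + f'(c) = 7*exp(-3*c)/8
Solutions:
 f(c) = C1 - 9*log(tan(8*c/9)^2 + 1)/10 - 7*exp(-3*c)/24


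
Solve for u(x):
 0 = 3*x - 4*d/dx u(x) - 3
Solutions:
 u(x) = C1 + 3*x^2/8 - 3*x/4


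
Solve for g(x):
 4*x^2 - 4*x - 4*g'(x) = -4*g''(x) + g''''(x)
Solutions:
 g(x) = C1 + C2*exp(6^(1/3)*x*(2*6^(1/3)/(sqrt(33) + 9)^(1/3) + (sqrt(33) + 9)^(1/3))/6)*sin(2^(1/3)*3^(1/6)*x*(-3^(2/3)*(sqrt(33) + 9)^(1/3)/6 + 2^(1/3)/(sqrt(33) + 9)^(1/3))) + C3*exp(6^(1/3)*x*(2*6^(1/3)/(sqrt(33) + 9)^(1/3) + (sqrt(33) + 9)^(1/3))/6)*cos(2^(1/3)*3^(1/6)*x*(-3^(2/3)*(sqrt(33) + 9)^(1/3)/6 + 2^(1/3)/(sqrt(33) + 9)^(1/3))) + C4*exp(-6^(1/3)*x*(2*6^(1/3)/(sqrt(33) + 9)^(1/3) + (sqrt(33) + 9)^(1/3))/3) + x^3/3 + x^2/2 + x


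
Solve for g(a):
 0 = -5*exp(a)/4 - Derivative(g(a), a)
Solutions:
 g(a) = C1 - 5*exp(a)/4


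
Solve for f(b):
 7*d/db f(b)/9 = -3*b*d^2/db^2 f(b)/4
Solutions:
 f(b) = C1 + C2/b^(1/27)


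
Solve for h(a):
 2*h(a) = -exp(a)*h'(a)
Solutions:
 h(a) = C1*exp(2*exp(-a))


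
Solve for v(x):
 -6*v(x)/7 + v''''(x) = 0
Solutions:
 v(x) = C1*exp(-6^(1/4)*7^(3/4)*x/7) + C2*exp(6^(1/4)*7^(3/4)*x/7) + C3*sin(6^(1/4)*7^(3/4)*x/7) + C4*cos(6^(1/4)*7^(3/4)*x/7)


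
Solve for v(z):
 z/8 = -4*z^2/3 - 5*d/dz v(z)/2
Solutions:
 v(z) = C1 - 8*z^3/45 - z^2/40


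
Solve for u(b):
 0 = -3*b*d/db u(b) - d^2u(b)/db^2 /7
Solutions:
 u(b) = C1 + C2*erf(sqrt(42)*b/2)


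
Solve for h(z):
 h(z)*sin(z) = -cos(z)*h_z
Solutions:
 h(z) = C1*cos(z)


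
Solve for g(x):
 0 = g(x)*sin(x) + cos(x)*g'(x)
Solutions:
 g(x) = C1*cos(x)


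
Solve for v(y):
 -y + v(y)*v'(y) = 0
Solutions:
 v(y) = -sqrt(C1 + y^2)
 v(y) = sqrt(C1 + y^2)


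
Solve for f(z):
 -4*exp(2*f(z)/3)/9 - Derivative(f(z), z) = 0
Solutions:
 f(z) = 3*log(-sqrt(-1/(C1 - 4*z))) - 3*log(2) + 3*log(6)/2 + 3*log(3)
 f(z) = 3*log(-1/(C1 - 4*z))/2 - 3*log(2) + 3*log(6)/2 + 3*log(3)


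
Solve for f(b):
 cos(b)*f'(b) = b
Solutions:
 f(b) = C1 + Integral(b/cos(b), b)


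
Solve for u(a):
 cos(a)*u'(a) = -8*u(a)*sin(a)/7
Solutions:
 u(a) = C1*cos(a)^(8/7)


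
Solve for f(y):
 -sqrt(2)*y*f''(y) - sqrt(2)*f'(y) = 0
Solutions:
 f(y) = C1 + C2*log(y)


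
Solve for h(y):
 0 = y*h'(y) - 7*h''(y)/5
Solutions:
 h(y) = C1 + C2*erfi(sqrt(70)*y/14)


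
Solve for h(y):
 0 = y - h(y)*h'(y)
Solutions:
 h(y) = -sqrt(C1 + y^2)
 h(y) = sqrt(C1 + y^2)


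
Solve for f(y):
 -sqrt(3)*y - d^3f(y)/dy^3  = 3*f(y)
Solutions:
 f(y) = C3*exp(-3^(1/3)*y) - sqrt(3)*y/3 + (C1*sin(3^(5/6)*y/2) + C2*cos(3^(5/6)*y/2))*exp(3^(1/3)*y/2)


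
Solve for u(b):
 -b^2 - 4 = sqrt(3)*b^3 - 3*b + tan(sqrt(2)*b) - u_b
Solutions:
 u(b) = C1 + sqrt(3)*b^4/4 + b^3/3 - 3*b^2/2 + 4*b - sqrt(2)*log(cos(sqrt(2)*b))/2


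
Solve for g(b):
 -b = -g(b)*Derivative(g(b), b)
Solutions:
 g(b) = -sqrt(C1 + b^2)
 g(b) = sqrt(C1 + b^2)


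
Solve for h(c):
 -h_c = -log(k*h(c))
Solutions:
 li(k*h(c))/k = C1 + c


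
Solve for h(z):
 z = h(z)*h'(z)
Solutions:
 h(z) = -sqrt(C1 + z^2)
 h(z) = sqrt(C1 + z^2)


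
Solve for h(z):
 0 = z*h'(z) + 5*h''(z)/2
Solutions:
 h(z) = C1 + C2*erf(sqrt(5)*z/5)


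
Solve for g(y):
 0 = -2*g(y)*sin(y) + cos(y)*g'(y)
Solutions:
 g(y) = C1/cos(y)^2


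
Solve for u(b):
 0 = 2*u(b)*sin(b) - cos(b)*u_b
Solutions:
 u(b) = C1/cos(b)^2


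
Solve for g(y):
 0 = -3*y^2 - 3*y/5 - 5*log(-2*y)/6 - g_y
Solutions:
 g(y) = C1 - y^3 - 3*y^2/10 - 5*y*log(-y)/6 + 5*y*(1 - log(2))/6


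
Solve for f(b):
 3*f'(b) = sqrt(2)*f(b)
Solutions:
 f(b) = C1*exp(sqrt(2)*b/3)


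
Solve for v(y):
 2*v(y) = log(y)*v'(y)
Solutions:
 v(y) = C1*exp(2*li(y))


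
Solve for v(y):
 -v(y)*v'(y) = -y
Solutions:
 v(y) = -sqrt(C1 + y^2)
 v(y) = sqrt(C1 + y^2)


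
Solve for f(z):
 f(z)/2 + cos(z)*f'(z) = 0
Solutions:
 f(z) = C1*(sin(z) - 1)^(1/4)/(sin(z) + 1)^(1/4)


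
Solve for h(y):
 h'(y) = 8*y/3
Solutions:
 h(y) = C1 + 4*y^2/3


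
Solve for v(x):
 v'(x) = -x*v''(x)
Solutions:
 v(x) = C1 + C2*log(x)


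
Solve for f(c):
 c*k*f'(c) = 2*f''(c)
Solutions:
 f(c) = Piecewise((-sqrt(pi)*C1*erf(c*sqrt(-k)/2)/sqrt(-k) - C2, (k > 0) | (k < 0)), (-C1*c - C2, True))


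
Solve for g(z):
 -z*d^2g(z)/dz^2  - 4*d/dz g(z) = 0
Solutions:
 g(z) = C1 + C2/z^3


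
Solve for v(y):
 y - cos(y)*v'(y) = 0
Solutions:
 v(y) = C1 + Integral(y/cos(y), y)


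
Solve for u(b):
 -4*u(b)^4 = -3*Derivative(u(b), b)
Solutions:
 u(b) = (-1/(C1 + 4*b))^(1/3)
 u(b) = (-1/(C1 + 4*b))^(1/3)*(-1 - sqrt(3)*I)/2
 u(b) = (-1/(C1 + 4*b))^(1/3)*(-1 + sqrt(3)*I)/2


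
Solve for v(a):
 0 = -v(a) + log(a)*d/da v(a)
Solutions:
 v(a) = C1*exp(li(a))


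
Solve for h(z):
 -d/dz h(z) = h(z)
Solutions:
 h(z) = C1*exp(-z)


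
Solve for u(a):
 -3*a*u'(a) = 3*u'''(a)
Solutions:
 u(a) = C1 + Integral(C2*airyai(-a) + C3*airybi(-a), a)


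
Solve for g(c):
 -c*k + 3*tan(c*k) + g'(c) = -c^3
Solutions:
 g(c) = C1 - c^4/4 + c^2*k/2 - 3*Piecewise((-log(cos(c*k))/k, Ne(k, 0)), (0, True))


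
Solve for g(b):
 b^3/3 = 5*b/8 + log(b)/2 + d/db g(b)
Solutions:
 g(b) = C1 + b^4/12 - 5*b^2/16 - b*log(b)/2 + b/2


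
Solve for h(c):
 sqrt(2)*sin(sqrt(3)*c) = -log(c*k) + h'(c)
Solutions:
 h(c) = C1 + c*log(c*k) - c - sqrt(6)*cos(sqrt(3)*c)/3


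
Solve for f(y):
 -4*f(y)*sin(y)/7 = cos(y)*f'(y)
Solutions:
 f(y) = C1*cos(y)^(4/7)


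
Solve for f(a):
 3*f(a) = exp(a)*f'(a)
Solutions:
 f(a) = C1*exp(-3*exp(-a))


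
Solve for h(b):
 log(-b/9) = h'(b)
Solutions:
 h(b) = C1 + b*log(-b) + b*(-2*log(3) - 1)


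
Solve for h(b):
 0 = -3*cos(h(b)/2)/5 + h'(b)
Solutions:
 -3*b/5 - log(sin(h(b)/2) - 1) + log(sin(h(b)/2) + 1) = C1


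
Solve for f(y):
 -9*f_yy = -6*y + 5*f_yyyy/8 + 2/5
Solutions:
 f(y) = C1 + C2*y + C3*sin(6*sqrt(10)*y/5) + C4*cos(6*sqrt(10)*y/5) + y^3/9 - y^2/45


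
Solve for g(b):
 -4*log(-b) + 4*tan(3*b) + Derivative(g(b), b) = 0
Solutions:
 g(b) = C1 + 4*b*log(-b) - 4*b + 4*log(cos(3*b))/3


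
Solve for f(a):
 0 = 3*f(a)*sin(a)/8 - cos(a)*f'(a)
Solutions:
 f(a) = C1/cos(a)^(3/8)


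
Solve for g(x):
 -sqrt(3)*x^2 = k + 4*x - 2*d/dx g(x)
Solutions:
 g(x) = C1 + k*x/2 + sqrt(3)*x^3/6 + x^2


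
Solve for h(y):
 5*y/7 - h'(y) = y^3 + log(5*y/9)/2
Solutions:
 h(y) = C1 - y^4/4 + 5*y^2/14 - y*log(y)/2 - y*log(5)/2 + y/2 + y*log(3)


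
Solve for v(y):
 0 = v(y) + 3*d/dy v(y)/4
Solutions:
 v(y) = C1*exp(-4*y/3)


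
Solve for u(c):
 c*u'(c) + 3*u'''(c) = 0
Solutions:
 u(c) = C1 + Integral(C2*airyai(-3^(2/3)*c/3) + C3*airybi(-3^(2/3)*c/3), c)


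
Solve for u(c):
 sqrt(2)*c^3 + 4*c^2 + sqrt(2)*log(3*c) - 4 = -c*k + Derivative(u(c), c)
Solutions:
 u(c) = C1 + sqrt(2)*c^4/4 + 4*c^3/3 + c^2*k/2 + sqrt(2)*c*log(c) - 4*c - sqrt(2)*c + sqrt(2)*c*log(3)


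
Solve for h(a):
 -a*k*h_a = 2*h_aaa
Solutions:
 h(a) = C1 + Integral(C2*airyai(2^(2/3)*a*(-k)^(1/3)/2) + C3*airybi(2^(2/3)*a*(-k)^(1/3)/2), a)


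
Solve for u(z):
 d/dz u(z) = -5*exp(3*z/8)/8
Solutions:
 u(z) = C1 - 5*exp(3*z/8)/3


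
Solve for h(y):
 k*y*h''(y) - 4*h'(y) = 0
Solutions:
 h(y) = C1 + y^(((re(k) + 4)*re(k) + im(k)^2)/(re(k)^2 + im(k)^2))*(C2*sin(4*log(y)*Abs(im(k))/(re(k)^2 + im(k)^2)) + C3*cos(4*log(y)*im(k)/(re(k)^2 + im(k)^2)))


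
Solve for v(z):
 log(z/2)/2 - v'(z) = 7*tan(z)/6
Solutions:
 v(z) = C1 + z*log(z)/2 - z/2 - z*log(2)/2 + 7*log(cos(z))/6


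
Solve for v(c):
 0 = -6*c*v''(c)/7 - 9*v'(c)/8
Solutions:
 v(c) = C1 + C2/c^(5/16)


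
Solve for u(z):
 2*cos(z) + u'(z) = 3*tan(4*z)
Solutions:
 u(z) = C1 - 3*log(cos(4*z))/4 - 2*sin(z)


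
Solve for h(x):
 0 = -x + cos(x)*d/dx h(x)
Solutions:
 h(x) = C1 + Integral(x/cos(x), x)


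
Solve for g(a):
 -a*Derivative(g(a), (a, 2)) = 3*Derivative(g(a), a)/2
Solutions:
 g(a) = C1 + C2/sqrt(a)


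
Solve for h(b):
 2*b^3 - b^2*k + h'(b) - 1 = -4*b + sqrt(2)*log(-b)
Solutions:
 h(b) = C1 - b^4/2 + b^3*k/3 - 2*b^2 + sqrt(2)*b*log(-b) + b*(1 - sqrt(2))


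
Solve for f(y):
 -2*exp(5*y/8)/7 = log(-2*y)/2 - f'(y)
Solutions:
 f(y) = C1 + y*log(-y)/2 + y*(-1 + log(2))/2 + 16*exp(5*y/8)/35


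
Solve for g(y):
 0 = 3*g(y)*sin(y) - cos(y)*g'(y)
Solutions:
 g(y) = C1/cos(y)^3


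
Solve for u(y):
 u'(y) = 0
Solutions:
 u(y) = C1


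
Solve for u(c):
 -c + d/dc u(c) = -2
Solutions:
 u(c) = C1 + c^2/2 - 2*c


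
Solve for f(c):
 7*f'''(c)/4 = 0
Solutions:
 f(c) = C1 + C2*c + C3*c^2


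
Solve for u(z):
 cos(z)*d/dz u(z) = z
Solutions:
 u(z) = C1 + Integral(z/cos(z), z)


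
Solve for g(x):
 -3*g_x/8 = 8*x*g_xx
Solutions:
 g(x) = C1 + C2*x^(61/64)


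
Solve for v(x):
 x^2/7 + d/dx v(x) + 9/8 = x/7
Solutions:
 v(x) = C1 - x^3/21 + x^2/14 - 9*x/8


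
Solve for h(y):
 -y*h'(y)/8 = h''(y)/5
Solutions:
 h(y) = C1 + C2*erf(sqrt(5)*y/4)


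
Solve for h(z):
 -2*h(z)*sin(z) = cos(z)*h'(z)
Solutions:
 h(z) = C1*cos(z)^2


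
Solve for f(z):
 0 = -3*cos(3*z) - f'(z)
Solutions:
 f(z) = C1 - sin(3*z)


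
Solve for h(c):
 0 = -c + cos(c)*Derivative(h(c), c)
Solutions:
 h(c) = C1 + Integral(c/cos(c), c)


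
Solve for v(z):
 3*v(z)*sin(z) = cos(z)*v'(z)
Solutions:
 v(z) = C1/cos(z)^3


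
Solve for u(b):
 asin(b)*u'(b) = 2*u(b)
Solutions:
 u(b) = C1*exp(2*Integral(1/asin(b), b))


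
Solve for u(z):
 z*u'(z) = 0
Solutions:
 u(z) = C1


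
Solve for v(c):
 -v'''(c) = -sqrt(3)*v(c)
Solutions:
 v(c) = C3*exp(3^(1/6)*c) + (C1*sin(3^(2/3)*c/2) + C2*cos(3^(2/3)*c/2))*exp(-3^(1/6)*c/2)


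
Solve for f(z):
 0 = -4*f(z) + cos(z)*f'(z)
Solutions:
 f(z) = C1*(sin(z)^2 + 2*sin(z) + 1)/(sin(z)^2 - 2*sin(z) + 1)


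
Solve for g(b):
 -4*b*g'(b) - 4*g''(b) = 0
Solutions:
 g(b) = C1 + C2*erf(sqrt(2)*b/2)


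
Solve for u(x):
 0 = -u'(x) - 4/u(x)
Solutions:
 u(x) = -sqrt(C1 - 8*x)
 u(x) = sqrt(C1 - 8*x)


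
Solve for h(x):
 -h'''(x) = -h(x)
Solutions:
 h(x) = C3*exp(x) + (C1*sin(sqrt(3)*x/2) + C2*cos(sqrt(3)*x/2))*exp(-x/2)


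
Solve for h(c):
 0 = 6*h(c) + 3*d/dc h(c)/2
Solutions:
 h(c) = C1*exp(-4*c)


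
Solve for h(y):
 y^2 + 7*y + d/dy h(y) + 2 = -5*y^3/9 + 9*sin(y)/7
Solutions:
 h(y) = C1 - 5*y^4/36 - y^3/3 - 7*y^2/2 - 2*y - 9*cos(y)/7


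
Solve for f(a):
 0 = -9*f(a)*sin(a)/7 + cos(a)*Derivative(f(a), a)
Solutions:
 f(a) = C1/cos(a)^(9/7)


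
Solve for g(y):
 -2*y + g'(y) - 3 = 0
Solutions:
 g(y) = C1 + y^2 + 3*y


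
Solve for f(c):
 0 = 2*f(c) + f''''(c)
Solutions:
 f(c) = (C1*sin(2^(3/4)*c/2) + C2*cos(2^(3/4)*c/2))*exp(-2^(3/4)*c/2) + (C3*sin(2^(3/4)*c/2) + C4*cos(2^(3/4)*c/2))*exp(2^(3/4)*c/2)


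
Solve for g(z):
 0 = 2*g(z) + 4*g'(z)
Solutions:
 g(z) = C1*exp(-z/2)


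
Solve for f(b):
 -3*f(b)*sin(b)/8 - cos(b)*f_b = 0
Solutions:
 f(b) = C1*cos(b)^(3/8)


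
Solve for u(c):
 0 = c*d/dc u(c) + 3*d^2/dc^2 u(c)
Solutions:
 u(c) = C1 + C2*erf(sqrt(6)*c/6)


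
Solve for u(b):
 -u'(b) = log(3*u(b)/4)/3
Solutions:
 -3*Integral(1/(-log(_y) - log(3) + 2*log(2)), (_y, u(b))) = C1 - b


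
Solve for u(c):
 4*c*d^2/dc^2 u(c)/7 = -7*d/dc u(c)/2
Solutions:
 u(c) = C1 + C2/c^(41/8)


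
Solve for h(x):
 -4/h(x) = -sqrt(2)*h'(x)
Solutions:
 h(x) = -sqrt(C1 + 4*sqrt(2)*x)
 h(x) = sqrt(C1 + 4*sqrt(2)*x)


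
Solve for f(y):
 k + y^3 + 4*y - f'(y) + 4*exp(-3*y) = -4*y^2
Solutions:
 f(y) = C1 + k*y + y^4/4 + 4*y^3/3 + 2*y^2 - 4*exp(-3*y)/3


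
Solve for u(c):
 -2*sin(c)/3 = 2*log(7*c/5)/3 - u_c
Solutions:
 u(c) = C1 + 2*c*log(c)/3 - 2*c*log(5)/3 - 2*c/3 + 2*c*log(7)/3 - 2*cos(c)/3


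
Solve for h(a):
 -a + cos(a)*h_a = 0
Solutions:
 h(a) = C1 + Integral(a/cos(a), a)


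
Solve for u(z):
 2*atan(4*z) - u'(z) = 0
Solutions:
 u(z) = C1 + 2*z*atan(4*z) - log(16*z^2 + 1)/4


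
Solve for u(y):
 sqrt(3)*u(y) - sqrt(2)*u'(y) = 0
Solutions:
 u(y) = C1*exp(sqrt(6)*y/2)


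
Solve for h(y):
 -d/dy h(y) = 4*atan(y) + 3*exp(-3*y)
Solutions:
 h(y) = C1 - 4*y*atan(y) + 2*log(y^2 + 1) + exp(-3*y)


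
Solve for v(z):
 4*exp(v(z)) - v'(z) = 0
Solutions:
 v(z) = log(-1/(C1 + 4*z))


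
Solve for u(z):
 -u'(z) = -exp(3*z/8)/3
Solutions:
 u(z) = C1 + 8*exp(3*z/8)/9


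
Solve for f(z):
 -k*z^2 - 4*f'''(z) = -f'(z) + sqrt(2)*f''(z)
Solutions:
 f(z) = C1 + C2*exp(-sqrt(2)*z/2) + C3*exp(sqrt(2)*z/4) + k*z^3/3 + sqrt(2)*k*z^2 + 12*k*z


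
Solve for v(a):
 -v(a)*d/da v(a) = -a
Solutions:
 v(a) = -sqrt(C1 + a^2)
 v(a) = sqrt(C1 + a^2)


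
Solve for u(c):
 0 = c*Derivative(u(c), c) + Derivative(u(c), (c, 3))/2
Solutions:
 u(c) = C1 + Integral(C2*airyai(-2^(1/3)*c) + C3*airybi(-2^(1/3)*c), c)


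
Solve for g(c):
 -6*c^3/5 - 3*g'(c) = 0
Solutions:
 g(c) = C1 - c^4/10


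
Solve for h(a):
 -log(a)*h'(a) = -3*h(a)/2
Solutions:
 h(a) = C1*exp(3*li(a)/2)


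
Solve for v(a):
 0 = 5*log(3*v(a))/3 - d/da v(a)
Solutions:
 -3*Integral(1/(log(_y) + log(3)), (_y, v(a)))/5 = C1 - a


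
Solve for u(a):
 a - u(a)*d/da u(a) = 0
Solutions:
 u(a) = -sqrt(C1 + a^2)
 u(a) = sqrt(C1 + a^2)


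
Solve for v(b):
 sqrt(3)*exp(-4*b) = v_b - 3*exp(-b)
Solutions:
 v(b) = C1 - 3*exp(-b) - sqrt(3)*exp(-4*b)/4


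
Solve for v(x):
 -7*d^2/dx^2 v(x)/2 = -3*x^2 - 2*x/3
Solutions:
 v(x) = C1 + C2*x + x^4/14 + 2*x^3/63


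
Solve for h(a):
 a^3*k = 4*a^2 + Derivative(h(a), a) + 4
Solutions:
 h(a) = C1 + a^4*k/4 - 4*a^3/3 - 4*a


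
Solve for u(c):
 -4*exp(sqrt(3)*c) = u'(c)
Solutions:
 u(c) = C1 - 4*sqrt(3)*exp(sqrt(3)*c)/3


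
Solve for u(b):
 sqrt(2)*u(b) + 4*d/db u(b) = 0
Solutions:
 u(b) = C1*exp(-sqrt(2)*b/4)


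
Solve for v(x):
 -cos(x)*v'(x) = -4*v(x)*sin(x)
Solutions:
 v(x) = C1/cos(x)^4


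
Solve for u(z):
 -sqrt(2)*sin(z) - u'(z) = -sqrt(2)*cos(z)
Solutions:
 u(z) = C1 + 2*sin(z + pi/4)


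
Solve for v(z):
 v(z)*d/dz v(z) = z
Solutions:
 v(z) = -sqrt(C1 + z^2)
 v(z) = sqrt(C1 + z^2)


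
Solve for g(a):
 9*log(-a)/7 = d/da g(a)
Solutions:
 g(a) = C1 + 9*a*log(-a)/7 - 9*a/7


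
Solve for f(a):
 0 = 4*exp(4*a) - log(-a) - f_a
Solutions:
 f(a) = C1 - a*log(-a) + a + exp(4*a)


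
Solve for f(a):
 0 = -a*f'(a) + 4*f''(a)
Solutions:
 f(a) = C1 + C2*erfi(sqrt(2)*a/4)


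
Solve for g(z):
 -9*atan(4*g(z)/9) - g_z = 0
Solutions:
 Integral(1/atan(4*_y/9), (_y, g(z))) = C1 - 9*z


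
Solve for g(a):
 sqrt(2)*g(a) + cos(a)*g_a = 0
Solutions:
 g(a) = C1*(sin(a) - 1)^(sqrt(2)/2)/(sin(a) + 1)^(sqrt(2)/2)


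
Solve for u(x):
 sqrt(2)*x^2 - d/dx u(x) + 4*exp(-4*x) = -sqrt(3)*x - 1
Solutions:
 u(x) = C1 + sqrt(2)*x^3/3 + sqrt(3)*x^2/2 + x - exp(-4*x)


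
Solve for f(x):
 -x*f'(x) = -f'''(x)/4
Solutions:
 f(x) = C1 + Integral(C2*airyai(2^(2/3)*x) + C3*airybi(2^(2/3)*x), x)


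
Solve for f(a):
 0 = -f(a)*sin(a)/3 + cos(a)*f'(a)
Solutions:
 f(a) = C1/cos(a)^(1/3)


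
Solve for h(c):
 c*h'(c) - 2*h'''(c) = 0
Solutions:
 h(c) = C1 + Integral(C2*airyai(2^(2/3)*c/2) + C3*airybi(2^(2/3)*c/2), c)


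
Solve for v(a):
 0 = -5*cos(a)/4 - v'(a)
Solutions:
 v(a) = C1 - 5*sin(a)/4


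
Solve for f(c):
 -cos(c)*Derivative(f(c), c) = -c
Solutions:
 f(c) = C1 + Integral(c/cos(c), c)


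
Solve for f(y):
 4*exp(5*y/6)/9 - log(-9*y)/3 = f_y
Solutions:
 f(y) = C1 - y*log(-y)/3 + y*(1 - 2*log(3))/3 + 8*exp(5*y/6)/15


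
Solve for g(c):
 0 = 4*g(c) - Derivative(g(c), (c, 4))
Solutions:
 g(c) = C1*exp(-sqrt(2)*c) + C2*exp(sqrt(2)*c) + C3*sin(sqrt(2)*c) + C4*cos(sqrt(2)*c)


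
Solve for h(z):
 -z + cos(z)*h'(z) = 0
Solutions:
 h(z) = C1 + Integral(z/cos(z), z)


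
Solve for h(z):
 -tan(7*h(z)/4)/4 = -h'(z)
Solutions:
 h(z) = -4*asin(C1*exp(7*z/16))/7 + 4*pi/7
 h(z) = 4*asin(C1*exp(7*z/16))/7


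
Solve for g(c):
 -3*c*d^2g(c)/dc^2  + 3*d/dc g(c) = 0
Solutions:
 g(c) = C1 + C2*c^2


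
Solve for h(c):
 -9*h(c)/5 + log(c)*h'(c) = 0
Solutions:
 h(c) = C1*exp(9*li(c)/5)


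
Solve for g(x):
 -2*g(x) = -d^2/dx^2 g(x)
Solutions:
 g(x) = C1*exp(-sqrt(2)*x) + C2*exp(sqrt(2)*x)


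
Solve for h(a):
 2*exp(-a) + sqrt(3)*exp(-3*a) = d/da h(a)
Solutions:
 h(a) = C1 - 2*exp(-a) - sqrt(3)*exp(-3*a)/3


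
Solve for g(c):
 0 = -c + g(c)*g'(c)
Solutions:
 g(c) = -sqrt(C1 + c^2)
 g(c) = sqrt(C1 + c^2)


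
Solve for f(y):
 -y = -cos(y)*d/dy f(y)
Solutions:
 f(y) = C1 + Integral(y/cos(y), y)


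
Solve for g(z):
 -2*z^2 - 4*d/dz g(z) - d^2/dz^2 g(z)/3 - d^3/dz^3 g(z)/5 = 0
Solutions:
 g(z) = C1 - z^3/6 + z^2/24 + 31*z/720 + (C2*sin(sqrt(695)*z/6) + C3*cos(sqrt(695)*z/6))*exp(-5*z/6)


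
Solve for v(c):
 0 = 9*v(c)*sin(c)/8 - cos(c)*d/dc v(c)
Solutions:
 v(c) = C1/cos(c)^(9/8)


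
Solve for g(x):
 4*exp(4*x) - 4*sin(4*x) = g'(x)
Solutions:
 g(x) = C1 + exp(4*x) + cos(4*x)


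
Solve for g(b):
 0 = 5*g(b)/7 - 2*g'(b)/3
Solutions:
 g(b) = C1*exp(15*b/14)


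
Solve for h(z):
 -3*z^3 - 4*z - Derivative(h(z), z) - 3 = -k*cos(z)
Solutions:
 h(z) = C1 + k*sin(z) - 3*z^4/4 - 2*z^2 - 3*z


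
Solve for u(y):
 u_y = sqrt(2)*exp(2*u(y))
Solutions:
 u(y) = log(-sqrt(-1/(C1 + sqrt(2)*y))) - log(2)/2
 u(y) = log(-1/(C1 + sqrt(2)*y))/2 - log(2)/2


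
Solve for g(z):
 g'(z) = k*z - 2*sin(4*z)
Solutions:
 g(z) = C1 + k*z^2/2 + cos(4*z)/2


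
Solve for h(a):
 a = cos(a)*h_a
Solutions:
 h(a) = C1 + Integral(a/cos(a), a)


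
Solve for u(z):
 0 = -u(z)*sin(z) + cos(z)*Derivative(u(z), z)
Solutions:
 u(z) = C1/cos(z)


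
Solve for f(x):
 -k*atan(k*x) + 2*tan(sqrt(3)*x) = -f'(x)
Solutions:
 f(x) = C1 + k*Piecewise((x*atan(k*x) - log(k^2*x^2 + 1)/(2*k), Ne(k, 0)), (0, True)) + 2*sqrt(3)*log(cos(sqrt(3)*x))/3


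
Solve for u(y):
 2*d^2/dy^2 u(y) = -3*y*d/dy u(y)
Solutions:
 u(y) = C1 + C2*erf(sqrt(3)*y/2)


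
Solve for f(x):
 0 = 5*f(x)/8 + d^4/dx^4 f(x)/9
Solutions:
 f(x) = (C1*sin(2^(3/4)*sqrt(3)*5^(1/4)*x/4) + C2*cos(2^(3/4)*sqrt(3)*5^(1/4)*x/4))*exp(-2^(3/4)*sqrt(3)*5^(1/4)*x/4) + (C3*sin(2^(3/4)*sqrt(3)*5^(1/4)*x/4) + C4*cos(2^(3/4)*sqrt(3)*5^(1/4)*x/4))*exp(2^(3/4)*sqrt(3)*5^(1/4)*x/4)


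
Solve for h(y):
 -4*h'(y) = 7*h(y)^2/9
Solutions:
 h(y) = 36/(C1 + 7*y)


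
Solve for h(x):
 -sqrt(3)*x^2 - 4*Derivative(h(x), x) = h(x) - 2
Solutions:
 h(x) = C1*exp(-x/4) - sqrt(3)*x^2 + 8*sqrt(3)*x - 32*sqrt(3) + 2


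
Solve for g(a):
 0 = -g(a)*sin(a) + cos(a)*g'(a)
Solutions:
 g(a) = C1/cos(a)


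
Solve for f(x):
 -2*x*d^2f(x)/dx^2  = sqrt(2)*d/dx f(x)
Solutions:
 f(x) = C1 + C2*x^(1 - sqrt(2)/2)


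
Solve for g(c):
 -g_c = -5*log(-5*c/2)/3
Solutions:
 g(c) = C1 + 5*c*log(-c)/3 + 5*c*(-1 - log(2) + log(5))/3


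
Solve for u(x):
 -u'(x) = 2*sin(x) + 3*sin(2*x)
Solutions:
 u(x) = C1 - 3*sin(x)^2 + 2*cos(x)


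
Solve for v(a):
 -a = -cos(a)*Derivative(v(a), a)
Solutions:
 v(a) = C1 + Integral(a/cos(a), a)


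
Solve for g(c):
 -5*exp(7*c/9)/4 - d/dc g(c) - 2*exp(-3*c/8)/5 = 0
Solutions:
 g(c) = C1 - 45*exp(7*c/9)/28 + 16*exp(-3*c/8)/15


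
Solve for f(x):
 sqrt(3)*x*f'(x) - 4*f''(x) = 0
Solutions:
 f(x) = C1 + C2*erfi(sqrt(2)*3^(1/4)*x/4)


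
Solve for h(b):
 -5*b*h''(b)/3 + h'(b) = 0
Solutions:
 h(b) = C1 + C2*b^(8/5)


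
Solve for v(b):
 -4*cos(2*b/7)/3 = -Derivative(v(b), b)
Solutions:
 v(b) = C1 + 14*sin(2*b/7)/3


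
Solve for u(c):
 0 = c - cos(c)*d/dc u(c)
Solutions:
 u(c) = C1 + Integral(c/cos(c), c)


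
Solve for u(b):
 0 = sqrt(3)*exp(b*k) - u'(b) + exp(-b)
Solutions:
 u(b) = C1 - exp(-b) + sqrt(3)*exp(b*k)/k


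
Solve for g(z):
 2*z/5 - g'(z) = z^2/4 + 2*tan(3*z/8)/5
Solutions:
 g(z) = C1 - z^3/12 + z^2/5 + 16*log(cos(3*z/8))/15


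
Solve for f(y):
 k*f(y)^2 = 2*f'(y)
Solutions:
 f(y) = -2/(C1 + k*y)


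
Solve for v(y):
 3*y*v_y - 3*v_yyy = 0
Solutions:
 v(y) = C1 + Integral(C2*airyai(y) + C3*airybi(y), y)


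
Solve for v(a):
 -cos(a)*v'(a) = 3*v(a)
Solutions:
 v(a) = C1*(sin(a) - 1)^(3/2)/(sin(a) + 1)^(3/2)


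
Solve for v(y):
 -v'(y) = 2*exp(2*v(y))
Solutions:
 v(y) = log(-sqrt(-1/(C1 - 2*y))) - log(2)/2
 v(y) = log(-1/(C1 - 2*y))/2 - log(2)/2


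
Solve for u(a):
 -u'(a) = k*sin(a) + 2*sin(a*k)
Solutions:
 u(a) = C1 + k*cos(a) + 2*cos(a*k)/k


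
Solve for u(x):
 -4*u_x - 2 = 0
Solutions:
 u(x) = C1 - x/2


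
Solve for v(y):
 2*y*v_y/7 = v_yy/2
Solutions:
 v(y) = C1 + C2*erfi(sqrt(14)*y/7)


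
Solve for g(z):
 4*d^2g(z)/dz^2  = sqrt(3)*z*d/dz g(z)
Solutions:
 g(z) = C1 + C2*erfi(sqrt(2)*3^(1/4)*z/4)


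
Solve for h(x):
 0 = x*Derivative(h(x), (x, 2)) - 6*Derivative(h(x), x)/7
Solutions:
 h(x) = C1 + C2*x^(13/7)


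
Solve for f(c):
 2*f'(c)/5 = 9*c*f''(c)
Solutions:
 f(c) = C1 + C2*c^(47/45)


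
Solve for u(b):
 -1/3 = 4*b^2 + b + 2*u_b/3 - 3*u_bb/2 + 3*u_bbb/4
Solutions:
 u(b) = C1 + C2*exp(2*b/3) + C3*exp(4*b/3) - 2*b^3 - 57*b^2/4 - 409*b/8


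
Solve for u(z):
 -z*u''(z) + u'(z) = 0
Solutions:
 u(z) = C1 + C2*z^2


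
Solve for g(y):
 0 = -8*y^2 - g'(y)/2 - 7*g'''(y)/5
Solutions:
 g(y) = C1 + C2*sin(sqrt(70)*y/14) + C3*cos(sqrt(70)*y/14) - 16*y^3/3 + 448*y/5


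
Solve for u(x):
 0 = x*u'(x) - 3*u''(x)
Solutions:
 u(x) = C1 + C2*erfi(sqrt(6)*x/6)


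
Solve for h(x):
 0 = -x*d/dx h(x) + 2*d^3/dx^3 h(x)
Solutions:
 h(x) = C1 + Integral(C2*airyai(2^(2/3)*x/2) + C3*airybi(2^(2/3)*x/2), x)


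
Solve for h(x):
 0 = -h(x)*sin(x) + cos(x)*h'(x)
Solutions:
 h(x) = C1/cos(x)


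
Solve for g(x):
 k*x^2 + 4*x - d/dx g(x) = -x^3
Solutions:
 g(x) = C1 + k*x^3/3 + x^4/4 + 2*x^2


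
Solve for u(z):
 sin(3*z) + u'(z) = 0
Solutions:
 u(z) = C1 + cos(3*z)/3


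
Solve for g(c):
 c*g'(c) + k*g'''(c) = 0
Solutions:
 g(c) = C1 + Integral(C2*airyai(c*(-1/k)^(1/3)) + C3*airybi(c*(-1/k)^(1/3)), c)


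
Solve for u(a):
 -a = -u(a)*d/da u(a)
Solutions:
 u(a) = -sqrt(C1 + a^2)
 u(a) = sqrt(C1 + a^2)


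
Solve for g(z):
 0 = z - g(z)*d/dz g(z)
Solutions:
 g(z) = -sqrt(C1 + z^2)
 g(z) = sqrt(C1 + z^2)


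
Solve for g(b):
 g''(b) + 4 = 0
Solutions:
 g(b) = C1 + C2*b - 2*b^2


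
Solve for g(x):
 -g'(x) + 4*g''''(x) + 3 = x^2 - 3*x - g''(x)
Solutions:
 g(x) = C1 + C4*exp(x/2) - x^3/3 + x^2/2 + 4*x + (C2*sin(sqrt(7)*x/4) + C3*cos(sqrt(7)*x/4))*exp(-x/4)


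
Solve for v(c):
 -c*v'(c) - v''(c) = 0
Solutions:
 v(c) = C1 + C2*erf(sqrt(2)*c/2)


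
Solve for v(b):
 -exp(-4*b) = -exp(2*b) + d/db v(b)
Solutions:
 v(b) = C1 + exp(2*b)/2 + exp(-4*b)/4


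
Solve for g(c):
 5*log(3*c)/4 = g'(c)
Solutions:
 g(c) = C1 + 5*c*log(c)/4 - 5*c/4 + 5*c*log(3)/4


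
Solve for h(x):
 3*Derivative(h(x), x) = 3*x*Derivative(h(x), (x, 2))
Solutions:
 h(x) = C1 + C2*x^2


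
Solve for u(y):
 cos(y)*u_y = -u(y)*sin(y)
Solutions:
 u(y) = C1*cos(y)


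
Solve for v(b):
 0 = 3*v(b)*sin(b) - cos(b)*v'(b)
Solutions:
 v(b) = C1/cos(b)^3


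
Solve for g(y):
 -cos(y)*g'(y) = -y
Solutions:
 g(y) = C1 + Integral(y/cos(y), y)


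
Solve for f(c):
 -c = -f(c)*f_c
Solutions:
 f(c) = -sqrt(C1 + c^2)
 f(c) = sqrt(C1 + c^2)


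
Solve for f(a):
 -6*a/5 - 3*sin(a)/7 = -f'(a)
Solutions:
 f(a) = C1 + 3*a^2/5 - 3*cos(a)/7


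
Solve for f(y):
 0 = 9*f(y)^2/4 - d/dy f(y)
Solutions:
 f(y) = -4/(C1 + 9*y)


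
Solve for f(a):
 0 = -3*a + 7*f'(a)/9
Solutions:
 f(a) = C1 + 27*a^2/14


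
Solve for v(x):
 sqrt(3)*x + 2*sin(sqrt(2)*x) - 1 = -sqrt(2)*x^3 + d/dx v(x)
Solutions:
 v(x) = C1 + sqrt(2)*x^4/4 + sqrt(3)*x^2/2 - x - sqrt(2)*cos(sqrt(2)*x)


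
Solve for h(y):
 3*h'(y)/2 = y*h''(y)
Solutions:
 h(y) = C1 + C2*y^(5/2)
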